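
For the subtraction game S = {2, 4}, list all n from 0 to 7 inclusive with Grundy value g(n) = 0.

0, 1, 6, 7

Grundy values for subtraction set {2, 4}:
k:     0  1  2  3  4  5  6  7
g(k):  0  0  1  1  2  2  0  0
The P-positions (g = 0) in 0..7 are 0, 1, 6, 7.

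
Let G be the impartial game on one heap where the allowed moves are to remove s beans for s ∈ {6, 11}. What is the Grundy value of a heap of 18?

0

Build the Grundy sequence with g(k) = mex{g(k−s) : s ∈ {6, 11}, s ≤ k}:
k:     0  1  2  3  4  5  6  7  8  9 10 11 12 13 14 15 16 17 18
g(k):  0  0  0  0  0  0  1  1  1  1  1  1  2  2  2  2  2  0  0
So g(18) = 0.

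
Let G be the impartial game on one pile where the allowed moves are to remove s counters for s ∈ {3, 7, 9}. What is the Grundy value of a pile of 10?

3

Build the Grundy sequence with g(k) = mex{g(k−s) : s ∈ {3, 7, 9}, s ≤ k}:
k:     0  1  2  3  4  5  6  7  8  9 10
g(k):  0  0  0  1  1  1  0  2  2  1  3
So g(10) = 3.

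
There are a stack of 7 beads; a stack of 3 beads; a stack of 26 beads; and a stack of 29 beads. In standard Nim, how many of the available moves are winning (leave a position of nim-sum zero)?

Nim-sum: 7 XOR 3 XOR 26 XOR 29 = 3.
The overall nim-sum is X = 3. A stack of size p has a winning move iff p XOR X < p (reduce it to p XOR X).
  7: 7 XOR 3 = 4 < 7 — winning move (to 4).
  3: 3 XOR 3 = 0 < 3 — winning move (to 0).
  26: 26 XOR 3 = 25 < 26 — winning move (to 25).
  29: 29 XOR 3 = 30 ≥ 29 — no move.
That gives 3 winning moves.

3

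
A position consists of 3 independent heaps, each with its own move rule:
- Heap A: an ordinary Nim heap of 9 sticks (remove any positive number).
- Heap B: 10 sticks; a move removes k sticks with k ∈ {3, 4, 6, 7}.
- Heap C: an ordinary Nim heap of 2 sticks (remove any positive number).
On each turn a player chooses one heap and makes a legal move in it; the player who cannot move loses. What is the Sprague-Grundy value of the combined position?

11

Heap A is a plain Nim heap of size 9, so its Grundy value is 9.
Build the Grundy sequence for heap B with g(k) = mex{g(k−s) : s ∈ {3, 4, 6, 7}, s ≤ k}:
g(0) = mex{} = 0
g(1) = mex{} = 0
g(2) = mex{} = 0
g(3) = mex{0} = 1
g(4) = mex{0} = 1
g(5) = mex{0} = 1
g(6) = mex{0,1} = 2
g(7) = mex{0,1} = 2
g(8) = mex{0,1} = 2
g(9) = mex{0,1,2} = 3
g(10) = mex{1,2} = 0
So g(10) = 0.
Heap C is a plain Nim heap of size 2, so its Grundy value is 2.
By the Sprague-Grundy theorem, the Grundy value of a sum of independent games is the XOR of the component values.
Combined value = 9 XOR 0 XOR 2 = 11.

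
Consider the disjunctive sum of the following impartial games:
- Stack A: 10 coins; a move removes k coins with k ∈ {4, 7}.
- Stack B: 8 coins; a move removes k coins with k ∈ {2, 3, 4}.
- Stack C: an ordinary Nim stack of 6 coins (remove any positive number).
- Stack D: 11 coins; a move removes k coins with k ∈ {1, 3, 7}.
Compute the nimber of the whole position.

For stack A, compute g(0), g(1), … with moves {4, 7}:
g(0) = mex{} = 0
g(1) = mex{} = 0
g(2) = mex{} = 0
g(3) = mex{} = 0
g(4) = mex{0} = 1
g(5) = mex{0} = 1
g(6) = mex{0} = 1
g(7) = mex{0} = 1
g(8) = mex{0,1} = 2
g(9) = mex{0,1} = 2
g(10) = mex{0,1} = 2
So g(10) = 2.
Grundy values for stack B (subtraction set {2, 3, 4}):
g(0) = mex{} = 0
g(1) = mex{} = 0
g(2) = mex{0} = 1
g(3) = mex{0} = 1
g(4) = mex{0,1} = 2
g(5) = mex{0,1} = 2
g(6) = mex{1,2} = 0
g(7) = mex{1,2} = 0
g(8) = mex{0,2} = 1
So g(8) = 1.
Stack C is a plain Nim stack of size 6, so its Grundy value is 6.
Build the Grundy sequence for stack D with g(k) = mex{g(k−s) : s ∈ {1, 3, 7}, s ≤ k}:
k:     0  1  2  3  4  5  6  7  8  9 10 11
g(k):  0  1  0  1  0  1  0  1  0  1  0  1
So g(11) = 1.
By the Sprague-Grundy theorem, the Grundy value of a sum of independent games is the XOR of the component values.
Combined value = 2 ⊕ 1 ⊕ 6 ⊕ 1 = 4.

4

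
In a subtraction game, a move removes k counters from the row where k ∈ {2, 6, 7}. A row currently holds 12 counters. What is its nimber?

Grundy values for subtraction set {2, 6, 7}:
g(0) = mex{} = 0
g(1) = mex{} = 0
g(2) = mex{0} = 1
g(3) = mex{0} = 1
g(4) = mex{1} = 0
g(5) = mex{1} = 0
g(6) = mex{0} = 1
g(7) = mex{0} = 1
g(8) = mex{0,1} = 2
g(9) = mex{1} = 0
g(10) = mex{0,1,2} = 3
g(11) = mex{0} = 1
g(12) = mex{0,1,3} = 2
So g(12) = 2.

2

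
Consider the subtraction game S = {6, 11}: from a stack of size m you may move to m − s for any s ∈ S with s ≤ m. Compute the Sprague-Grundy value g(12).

Compute g(0), g(1), … for moves {6, 11}:
k:     0  1  2  3  4  5  6  7  8  9 10 11 12
g(k):  0  0  0  0  0  0  1  1  1  1  1  1  2
So g(12) = 2.

2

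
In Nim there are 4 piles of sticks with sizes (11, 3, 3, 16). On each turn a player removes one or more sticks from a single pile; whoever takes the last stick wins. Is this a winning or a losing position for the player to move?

Winning position

Compute the nim-sum pairwise:
11 ^ 3 = 8
8 ^ 3 = 11
11 ^ 16 = 27
The nim-sum is 27 ≠ 0, so this is an N-position: the player to move can win.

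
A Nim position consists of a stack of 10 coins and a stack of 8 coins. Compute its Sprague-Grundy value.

2

Compute the nim-sum pairwise:
10 XOR 8 = 2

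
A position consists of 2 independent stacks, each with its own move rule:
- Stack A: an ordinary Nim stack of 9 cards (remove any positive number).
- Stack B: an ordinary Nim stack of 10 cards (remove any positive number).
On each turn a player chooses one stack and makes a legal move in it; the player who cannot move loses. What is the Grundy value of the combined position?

Stack A is a plain Nim stack of size 9, so its Grundy value is 9.
Stack B is a plain Nim stack of size 10, so its Grundy value is 10.
By the Sprague-Grundy theorem, the Grundy value of a sum of independent games is the XOR of the component values.
Combined value = 9 XOR 10 = 3.

3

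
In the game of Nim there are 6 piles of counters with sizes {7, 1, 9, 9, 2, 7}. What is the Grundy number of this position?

Write each in binary and XOR column by column:
  0111  (7)
  0001  (1)
  1001  (9)
  1001  (9)
  0010  (2)
  0111  (7)
  ----
  0011  (3)

3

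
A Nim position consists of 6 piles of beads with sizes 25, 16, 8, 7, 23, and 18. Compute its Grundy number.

3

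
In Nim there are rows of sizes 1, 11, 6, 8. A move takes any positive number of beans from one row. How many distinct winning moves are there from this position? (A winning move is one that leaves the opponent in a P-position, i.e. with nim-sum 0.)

1

Write each in binary and XOR column by column:
  0001  (1)
  1011  (11)
  0110  (6)
  1000  (8)
  ----
  0100  (4)
The overall nim-sum is X = 4. A row of size p has a winning move iff p XOR X < p (reduce it to p XOR X).
  1: 1 XOR 4 = 5 ≥ 1 — no move.
  11: 11 XOR 4 = 15 ≥ 11 — no move.
  6: 6 XOR 4 = 2 < 6 — winning move (to 2).
  8: 8 XOR 4 = 12 ≥ 8 — no move.
That gives 1 winning move.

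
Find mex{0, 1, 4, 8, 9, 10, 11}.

The values 0, 1 are all present; 2 is the first non-negative integer missing from the set.

2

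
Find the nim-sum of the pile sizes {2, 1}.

3

Nim-sum: 2 XOR 1 = 3.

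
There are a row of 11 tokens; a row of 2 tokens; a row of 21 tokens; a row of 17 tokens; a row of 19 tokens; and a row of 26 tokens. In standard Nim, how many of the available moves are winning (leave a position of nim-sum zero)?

1

Nim-sum: 11 XOR 2 XOR 21 XOR 17 XOR 19 XOR 26 = 4.
The overall nim-sum is X = 4. A row of size p has a winning move iff p XOR X < p (reduce it to p XOR X).
  11: 11 XOR 4 = 15 ≥ 11 — no move.
  2: 2 XOR 4 = 6 ≥ 2 — no move.
  21: 21 XOR 4 = 17 < 21 — winning move (to 17).
  17: 17 XOR 4 = 21 ≥ 17 — no move.
  19: 19 XOR 4 = 23 ≥ 19 — no move.
  26: 26 XOR 4 = 30 ≥ 26 — no move.
That gives 1 winning move.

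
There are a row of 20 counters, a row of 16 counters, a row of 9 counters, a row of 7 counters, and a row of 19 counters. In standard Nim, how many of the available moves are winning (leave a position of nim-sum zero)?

3

Nim-sum: 20 ⊕ 16 ⊕ 9 ⊕ 7 ⊕ 19 = 25.
The overall nim-sum is X = 25. A row of size p has a winning move iff p XOR X < p (reduce it to p XOR X).
  20: 20 XOR 25 = 13 < 20 — winning move (to 13).
  16: 16 XOR 25 = 9 < 16 — winning move (to 9).
  9: 9 XOR 25 = 16 ≥ 9 — no move.
  7: 7 XOR 25 = 30 ≥ 7 — no move.
  19: 19 XOR 25 = 10 < 19 — winning move (to 10).
That gives 3 winning moves.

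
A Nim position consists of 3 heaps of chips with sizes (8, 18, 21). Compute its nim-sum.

Nim-sum: 8 ⊕ 18 ⊕ 21 = 15.

15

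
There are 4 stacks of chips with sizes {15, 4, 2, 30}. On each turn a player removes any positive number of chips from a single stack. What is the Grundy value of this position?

Bitwise XOR of the heap sizes:
  01111  (15)
  00100  (4)
  00010  (2)
  11110  (30)
  -----
  10111  (23)

23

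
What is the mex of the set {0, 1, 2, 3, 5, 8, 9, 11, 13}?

4

The values 0, 1, 2, 3 are all present; 4 is the first non-negative integer missing from the set.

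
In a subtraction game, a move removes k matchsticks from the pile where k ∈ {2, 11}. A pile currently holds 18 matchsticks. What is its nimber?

Build the Grundy sequence with g(k) = mex{g(k−s) : s ∈ {2, 11}, s ≤ k}:
k:     0  1  2  3  4  5  6  7  8  9 10 11 12 13 14 15 16 17 18
g(k):  0  0  1  1  0  0  1  1  0  0  1  1  2  0  0  1  1  0  0
So g(18) = 0.

0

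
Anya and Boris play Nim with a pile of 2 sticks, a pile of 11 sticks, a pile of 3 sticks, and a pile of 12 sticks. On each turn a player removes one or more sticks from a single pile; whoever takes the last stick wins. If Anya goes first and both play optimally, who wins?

Anya wins

Write each in binary and XOR column by column:
  0010  (2)
  1011  (11)
  0011  (3)
  1100  (12)
  ----
  0110  (6)
The nim-sum is 6 ≠ 0, so this is an N-position: the player to move can win; Anya has a winning move.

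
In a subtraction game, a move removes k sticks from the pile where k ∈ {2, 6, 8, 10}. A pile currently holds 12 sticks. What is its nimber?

2

Build the Grundy sequence with g(k) = mex{g(k−s) : s ∈ {2, 6, 8, 10}, s ≤ k}:
k:     0  1  2  3  4  5  6  7  8  9 10 11 12
g(k):  0  0  1  1  0  0  1  1  2  2  3  3  2
So g(12) = 2.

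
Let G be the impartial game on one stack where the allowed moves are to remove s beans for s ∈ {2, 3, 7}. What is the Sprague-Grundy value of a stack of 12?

1

Grundy values for subtraction set {2, 3, 7}:
k:     0  1  2  3  4  5  6  7  8  9 10 11 12
g(k):  0  0  1  1  2  0  0  1  1  2  0  0  1
So g(12) = 1.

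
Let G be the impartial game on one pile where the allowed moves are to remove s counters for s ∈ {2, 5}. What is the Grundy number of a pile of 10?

Build the Grundy sequence with g(k) = mex{g(k−s) : s ∈ {2, 5}, s ≤ k}:
g(0) = mex{} = 0
g(1) = mex{} = 0
g(2) = mex{0} = 1
g(3) = mex{0} = 1
g(4) = mex{1} = 0
g(5) = mex{0,1} = 2
g(6) = mex{0} = 1
g(7) = mex{1,2} = 0
g(8) = mex{1} = 0
g(9) = mex{0} = 1
g(10) = mex{0,2} = 1
So g(10) = 1.

1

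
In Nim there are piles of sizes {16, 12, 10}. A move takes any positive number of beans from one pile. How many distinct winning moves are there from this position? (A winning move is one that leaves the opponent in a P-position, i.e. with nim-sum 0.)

Write each in binary and XOR column by column:
  10000  (16)
  01100  (12)
  01010  (10)
  -----
  10110  (22)
The overall nim-sum is X = 22. A pile of size p has a winning move iff p XOR X < p (reduce it to p XOR X).
  16: 16 XOR 22 = 6 < 16 — winning move (to 6).
  12: 12 XOR 22 = 26 ≥ 12 — no move.
  10: 10 XOR 22 = 28 ≥ 10 — no move.
That gives 1 winning move.

1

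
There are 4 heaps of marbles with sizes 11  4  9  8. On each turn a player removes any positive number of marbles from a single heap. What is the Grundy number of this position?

14

Compute the nim-sum pairwise:
11 ⊕ 4 = 15
15 ⊕ 9 = 6
6 ⊕ 8 = 14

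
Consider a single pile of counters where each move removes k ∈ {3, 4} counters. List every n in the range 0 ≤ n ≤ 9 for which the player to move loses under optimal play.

0, 1, 2, 7, 8, 9

Build the Grundy sequence with g(k) = mex{g(k−s) : s ∈ {3, 4}, s ≤ k}:
g(0) = mex{} = 0
g(1) = mex{} = 0
g(2) = mex{} = 0
g(3) = mex{0} = 1
g(4) = mex{0} = 1
g(5) = mex{0} = 1
g(6) = mex{0,1} = 2
g(7) = mex{1} = 0
g(8) = mex{1} = 0
g(9) = mex{1,2} = 0
The P-positions (g = 0) in 0..9 are 0, 1, 2, 7, 8, 9.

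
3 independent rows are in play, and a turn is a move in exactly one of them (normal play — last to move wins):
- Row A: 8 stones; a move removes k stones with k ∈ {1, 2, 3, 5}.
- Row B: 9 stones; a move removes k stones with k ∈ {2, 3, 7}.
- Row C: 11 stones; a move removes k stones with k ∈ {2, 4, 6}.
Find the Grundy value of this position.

For row A, compute g(0), g(1), … with moves {1, 2, 3, 5}:
k:     0  1  2  3  4  5  6  7  8
g(k):  0  1  2  3  0  1  2  3  0
So g(8) = 0.
Build the Grundy sequence for row B with g(k) = mex{g(k−s) : s ∈ {2, 3, 7}, s ≤ k}:
k:     0  1  2  3  4  5  6  7  8  9
g(k):  0  0  1  1  2  0  0  1  1  2
So g(9) = 2.
For row C, compute g(0), g(1), … with moves {2, 4, 6}:
g(0) = mex{} = 0
g(1) = mex{} = 0
g(2) = mex{0} = 1
g(3) = mex{0} = 1
g(4) = mex{0,1} = 2
g(5) = mex{0,1} = 2
g(6) = mex{0,1,2} = 3
g(7) = mex{0,1,2} = 3
g(8) = mex{1,2,3} = 0
g(9) = mex{1,2,3} = 0
g(10) = mex{0,2,3} = 1
g(11) = mex{0,2,3} = 1
So g(11) = 1.
The value of a disjunctive sum is the nim-sum of the parts.
Combined value = 0 XOR 2 XOR 1 = 3.

3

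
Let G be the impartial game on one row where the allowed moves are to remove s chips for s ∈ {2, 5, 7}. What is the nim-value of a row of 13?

Build the Grundy sequence with g(k) = mex{g(k−s) : s ∈ {2, 5, 7}, s ≤ k}:
k:     0  1  2  3  4  5  6  7  8  9 10 11 12 13
g(k):  0  0  1  1  0  2  1  3  2  2  0  3  1  0
So g(13) = 0.

0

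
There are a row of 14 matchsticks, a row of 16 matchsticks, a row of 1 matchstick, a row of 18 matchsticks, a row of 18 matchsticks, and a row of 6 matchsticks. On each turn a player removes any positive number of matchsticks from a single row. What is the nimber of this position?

25

Nim-sum: 14 XOR 16 XOR 1 XOR 18 XOR 18 XOR 6 = 25.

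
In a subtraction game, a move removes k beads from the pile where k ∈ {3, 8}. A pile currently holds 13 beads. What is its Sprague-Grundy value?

Build the Grundy sequence with g(k) = mex{g(k−s) : s ∈ {3, 8}, s ≤ k}:
g(0) = mex{} = 0
g(1) = mex{} = 0
g(2) = mex{} = 0
g(3) = mex{0} = 1
g(4) = mex{0} = 1
g(5) = mex{0} = 1
g(6) = mex{1} = 0
g(7) = mex{1} = 0
g(8) = mex{0,1} = 2
g(9) = mex{0} = 1
g(10) = mex{0} = 1
g(11) = mex{1,2} = 0
g(12) = mex{1} = 0
g(13) = mex{1} = 0
So g(13) = 0.

0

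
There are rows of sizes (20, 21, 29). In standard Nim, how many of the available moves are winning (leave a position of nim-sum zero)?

3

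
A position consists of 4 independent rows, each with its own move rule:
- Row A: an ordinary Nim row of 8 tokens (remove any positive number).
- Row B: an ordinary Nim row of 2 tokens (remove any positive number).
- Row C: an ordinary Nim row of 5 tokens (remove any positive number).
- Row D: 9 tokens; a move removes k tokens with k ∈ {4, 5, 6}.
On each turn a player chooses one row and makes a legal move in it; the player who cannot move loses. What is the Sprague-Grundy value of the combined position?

13

Row A is a plain Nim row of size 8, so its Grundy value is 8.
Row B is a plain Nim row of size 2, so its Grundy value is 2.
Row C is a plain Nim row of size 5, so its Grundy value is 5.
For row D, compute g(0), g(1), … with moves {4, 5, 6}:
g(0) = mex{} = 0
g(1) = mex{} = 0
g(2) = mex{} = 0
g(3) = mex{} = 0
g(4) = mex{0} = 1
g(5) = mex{0} = 1
g(6) = mex{0} = 1
g(7) = mex{0} = 1
g(8) = mex{0,1} = 2
g(9) = mex{0,1} = 2
So g(9) = 2.
The value of a disjunctive sum is the nim-sum of the parts.
Combined value = 8 XOR 2 XOR 5 XOR 2 = 13.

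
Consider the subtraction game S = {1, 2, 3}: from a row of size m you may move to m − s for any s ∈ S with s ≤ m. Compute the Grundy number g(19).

Compute g(0), g(1), … for moves {1, 2, 3}:
k:     0  1  2  3  4  5  6  7  8  9 10 11 12 13 14 15 16 17 18 19
g(k):  0  1  2  3  0  1  2  3  0  1  2  3  0  1  2  3  0  1  2  3
So g(19) = 3.

3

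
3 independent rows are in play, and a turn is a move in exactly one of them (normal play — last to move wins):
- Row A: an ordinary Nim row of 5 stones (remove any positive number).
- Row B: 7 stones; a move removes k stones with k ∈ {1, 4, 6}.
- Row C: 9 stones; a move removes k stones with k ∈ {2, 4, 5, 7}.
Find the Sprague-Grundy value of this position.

5

Row A is a plain Nim row of size 5, so its Grundy value is 5.
For row B, compute g(0), g(1), … with moves {1, 4, 6}:
k:     0  1  2  3  4  5  6  7
g(k):  0  1  0  1  2  0  1  0
So g(7) = 0.
Grundy values for row C (subtraction set {2, 4, 5, 7}):
k:     0  1  2  3  4  5  6  7  8  9
g(k):  0  0  1  1  2  2  3  3  4  0
So g(9) = 0.
The value of a disjunctive sum is the nim-sum of the parts.
Combined value = 5 XOR 0 XOR 0 = 5.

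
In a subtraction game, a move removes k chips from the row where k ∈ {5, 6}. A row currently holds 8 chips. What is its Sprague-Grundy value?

1

Compute g(0), g(1), … for moves {5, 6}:
g(0) = mex{} = 0
g(1) = mex{} = 0
g(2) = mex{} = 0
g(3) = mex{} = 0
g(4) = mex{} = 0
g(5) = mex{0} = 1
g(6) = mex{0} = 1
g(7) = mex{0} = 1
g(8) = mex{0} = 1
So g(8) = 1.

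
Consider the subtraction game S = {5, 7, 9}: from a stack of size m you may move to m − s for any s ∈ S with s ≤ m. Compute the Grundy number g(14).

Compute g(0), g(1), … for moves {5, 7, 9}:
g(0) = mex{} = 0
g(1) = mex{} = 0
g(2) = mex{} = 0
g(3) = mex{} = 0
g(4) = mex{} = 0
g(5) = mex{0} = 1
g(6) = mex{0} = 1
g(7) = mex{0} = 1
g(8) = mex{0} = 1
g(9) = mex{0} = 1
g(10) = mex{0,1} = 2
g(11) = mex{0,1} = 2
g(12) = mex{0,1} = 2
g(13) = mex{0,1} = 2
g(14) = mex{1} = 0
So g(14) = 0.

0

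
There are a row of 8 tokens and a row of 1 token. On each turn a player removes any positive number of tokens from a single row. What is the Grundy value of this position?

9

Bitwise XOR of the heap sizes:
  1000  (8)
  0001  (1)
  ----
  1001  (9)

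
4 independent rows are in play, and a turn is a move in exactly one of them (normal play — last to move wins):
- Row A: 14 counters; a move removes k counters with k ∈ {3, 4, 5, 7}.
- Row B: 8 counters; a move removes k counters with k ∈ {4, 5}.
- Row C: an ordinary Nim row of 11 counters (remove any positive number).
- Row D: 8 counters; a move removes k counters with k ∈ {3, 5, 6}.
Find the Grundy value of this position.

Grundy values for row A (subtraction set {3, 4, 5, 7}):
g(0) = mex{} = 0
g(1) = mex{} = 0
g(2) = mex{} = 0
g(3) = mex{0} = 1
g(4) = mex{0} = 1
g(5) = mex{0} = 1
g(6) = mex{0,1} = 2
g(7) = mex{0,1} = 2
g(8) = mex{0,1} = 2
g(9) = mex{0,1,2} = 3
g(10) = mex{1,2} = 0
g(11) = mex{1,2} = 0
g(12) = mex{1,2,3} = 0
g(13) = mex{0,2,3} = 1
g(14) = mex{0,2,3} = 1
So g(14) = 1.
For row B, compute g(0), g(1), … with moves {4, 5}:
g(0) = mex{} = 0
g(1) = mex{} = 0
g(2) = mex{} = 0
g(3) = mex{} = 0
g(4) = mex{0} = 1
g(5) = mex{0} = 1
g(6) = mex{0} = 1
g(7) = mex{0} = 1
g(8) = mex{0,1} = 2
So g(8) = 2.
Row C is a plain Nim row of size 11, so its Grundy value is 11.
Grundy values for row D (subtraction set {3, 5, 6}):
g(0) = mex{} = 0
g(1) = mex{} = 0
g(2) = mex{} = 0
g(3) = mex{0} = 1
g(4) = mex{0} = 1
g(5) = mex{0} = 1
g(6) = mex{0,1} = 2
g(7) = mex{0,1} = 2
g(8) = mex{0,1} = 2
So g(8) = 2.
By the Sprague-Grundy theorem, the Grundy value of a sum of independent games is the XOR of the component values.
Combined value = 1 ⊕ 2 ⊕ 11 ⊕ 2 = 10.

10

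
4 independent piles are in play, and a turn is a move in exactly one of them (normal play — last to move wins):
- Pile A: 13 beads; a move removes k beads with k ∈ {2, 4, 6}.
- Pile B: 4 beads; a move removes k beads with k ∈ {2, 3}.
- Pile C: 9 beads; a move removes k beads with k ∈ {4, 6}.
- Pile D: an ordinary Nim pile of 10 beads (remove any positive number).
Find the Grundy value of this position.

8

Build the Grundy sequence for pile A with g(k) = mex{g(k−s) : s ∈ {2, 4, 6}, s ≤ k}:
g(0) = mex{} = 0
g(1) = mex{} = 0
g(2) = mex{0} = 1
g(3) = mex{0} = 1
g(4) = mex{0,1} = 2
g(5) = mex{0,1} = 2
g(6) = mex{0,1,2} = 3
g(7) = mex{0,1,2} = 3
g(8) = mex{1,2,3} = 0
g(9) = mex{1,2,3} = 0
g(10) = mex{0,2,3} = 1
g(11) = mex{0,2,3} = 1
g(12) = mex{0,1,3} = 2
g(13) = mex{0,1,3} = 2
So g(13) = 2.
Grundy values for pile B (subtraction set {2, 3}):
k:     0  1  2  3  4
g(k):  0  0  1  1  2
So g(4) = 2.
Grundy values for pile C (subtraction set {4, 6}):
k:     0  1  2  3  4  5  6  7  8  9
g(k):  0  0  0  0  1  1  1  1  2  2
So g(9) = 2.
Pile D is a plain Nim pile of size 10, so its Grundy value is 10.
By the Sprague-Grundy theorem, the Grundy value of a sum of independent games is the XOR of the component values.
Combined value = 2 XOR 2 XOR 2 XOR 10 = 8.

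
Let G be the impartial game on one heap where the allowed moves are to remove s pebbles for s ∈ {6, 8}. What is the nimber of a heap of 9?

1

Compute g(0), g(1), … for moves {6, 8}:
k:     0  1  2  3  4  5  6  7  8  9
g(k):  0  0  0  0  0  0  1  1  1  1
So g(9) = 1.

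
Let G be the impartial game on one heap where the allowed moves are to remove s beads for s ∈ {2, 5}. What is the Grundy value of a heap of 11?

0

Build the Grundy sequence with g(k) = mex{g(k−s) : s ∈ {2, 5}, s ≤ k}:
k:     0  1  2  3  4  5  6  7  8  9 10 11
g(k):  0  0  1  1  0  2  1  0  0  1  1  0
So g(11) = 0.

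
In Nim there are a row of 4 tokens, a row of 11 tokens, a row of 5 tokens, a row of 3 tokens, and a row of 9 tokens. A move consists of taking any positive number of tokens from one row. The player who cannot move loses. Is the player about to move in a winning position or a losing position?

Losing position

In binary:
  0100  (4)
  1011  (11)
  0101  (5)
  0011  (3)
  1001  (9)
  ----
  0000  (0)
The nim-sum is 0, so this is a P-position: the player to move is in a losing position under optimal play.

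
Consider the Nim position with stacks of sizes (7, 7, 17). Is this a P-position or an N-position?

Nim-sum: 7 XOR 7 XOR 17 = 17.
The nim-sum is 17 ≠ 0, so this is an N-position: the player to move can win.

N-position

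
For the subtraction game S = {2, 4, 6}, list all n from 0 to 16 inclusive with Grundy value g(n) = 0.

0, 1, 8, 9, 16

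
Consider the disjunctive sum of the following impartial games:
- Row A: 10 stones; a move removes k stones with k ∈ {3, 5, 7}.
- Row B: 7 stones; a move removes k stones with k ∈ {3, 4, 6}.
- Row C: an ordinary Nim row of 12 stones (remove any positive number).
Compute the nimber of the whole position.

14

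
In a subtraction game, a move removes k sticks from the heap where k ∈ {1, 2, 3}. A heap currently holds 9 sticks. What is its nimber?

Grundy values for subtraction set {1, 2, 3}:
k:     0  1  2  3  4  5  6  7  8  9
g(k):  0  1  2  3  0  1  2  3  0  1
So g(9) = 1.

1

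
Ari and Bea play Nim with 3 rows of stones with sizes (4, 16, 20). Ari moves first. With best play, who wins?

Bea wins

Nim-sum: 4 ^ 16 ^ 20 = 0.
The nim-sum is 0, so this is a P-position: the player to move is in a losing position under optimal play; Ari is about to move from it and so loses — Bea wins.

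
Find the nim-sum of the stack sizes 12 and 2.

14

Compute the nim-sum pairwise:
12 ^ 2 = 14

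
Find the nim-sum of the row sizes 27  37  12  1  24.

Nim-sum: 27 ⊕ 37 ⊕ 12 ⊕ 1 ⊕ 24 = 43.

43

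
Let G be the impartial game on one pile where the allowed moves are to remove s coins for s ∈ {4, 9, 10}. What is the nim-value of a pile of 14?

0

Compute g(0), g(1), … for moves {4, 9, 10}:
g(0) = mex{} = 0
g(1) = mex{} = 0
g(2) = mex{} = 0
g(3) = mex{} = 0
g(4) = mex{0} = 1
g(5) = mex{0} = 1
g(6) = mex{0} = 1
g(7) = mex{0} = 1
g(8) = mex{1} = 0
g(9) = mex{0,1} = 2
g(10) = mex{0,1} = 2
g(11) = mex{0,1} = 2
g(12) = mex{0} = 1
g(13) = mex{0,1,2} = 3
g(14) = mex{1,2} = 0
So g(14) = 0.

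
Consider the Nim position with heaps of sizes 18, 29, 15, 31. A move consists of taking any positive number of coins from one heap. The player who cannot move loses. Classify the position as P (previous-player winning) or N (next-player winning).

N-position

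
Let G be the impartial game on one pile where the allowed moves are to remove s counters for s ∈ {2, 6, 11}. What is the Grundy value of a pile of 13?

0

Grundy values for subtraction set {2, 6, 11}:
g(0) = mex{} = 0
g(1) = mex{} = 0
g(2) = mex{0} = 1
g(3) = mex{0} = 1
g(4) = mex{1} = 0
g(5) = mex{1} = 0
g(6) = mex{0} = 1
g(7) = mex{0} = 1
g(8) = mex{1} = 0
g(9) = mex{1} = 0
g(10) = mex{0} = 1
g(11) = mex{0} = 1
g(12) = mex{0,1} = 2
g(13) = mex{1} = 0
So g(13) = 0.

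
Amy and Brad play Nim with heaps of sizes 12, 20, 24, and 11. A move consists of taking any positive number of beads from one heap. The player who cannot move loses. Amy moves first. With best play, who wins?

Compute the nim-sum pairwise:
12 XOR 20 = 24
24 XOR 24 = 0
0 XOR 11 = 11
The nim-sum is 11 ≠ 0, so this is an N-position: the player to move can win; Amy has a winning move.

Amy wins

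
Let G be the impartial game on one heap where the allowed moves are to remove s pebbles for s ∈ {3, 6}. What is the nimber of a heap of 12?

1

Compute g(0), g(1), … for moves {3, 6}:
k:     0  1  2  3  4  5  6  7  8  9 10 11 12
g(k):  0  0  0  1  1  1  2  2  2  0  0  0  1
So g(12) = 1.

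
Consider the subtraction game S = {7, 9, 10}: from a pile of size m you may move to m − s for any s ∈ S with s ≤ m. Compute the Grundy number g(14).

2

Build the Grundy sequence with g(k) = mex{g(k−s) : s ∈ {7, 9, 10}, s ≤ k}:
k:     0  1  2  3  4  5  6  7  8  9 10 11 12 13 14
g(k):  0  0  0  0  0  0  0  1  1  1  1  1  1  1  2
So g(14) = 2.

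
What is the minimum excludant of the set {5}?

0

0 is not in the set, so the mex is 0.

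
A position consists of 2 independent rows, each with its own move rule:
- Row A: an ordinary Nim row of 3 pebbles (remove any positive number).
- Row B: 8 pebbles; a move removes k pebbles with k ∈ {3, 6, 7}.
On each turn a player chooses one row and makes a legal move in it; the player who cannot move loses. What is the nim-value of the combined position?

1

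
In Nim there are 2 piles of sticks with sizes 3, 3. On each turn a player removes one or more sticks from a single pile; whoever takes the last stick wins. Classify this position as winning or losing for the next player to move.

Losing position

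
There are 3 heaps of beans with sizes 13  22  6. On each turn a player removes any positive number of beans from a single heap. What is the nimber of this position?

In binary:
  01101  (13)
  10110  (22)
  00110  (6)
  -----
  11101  (29)

29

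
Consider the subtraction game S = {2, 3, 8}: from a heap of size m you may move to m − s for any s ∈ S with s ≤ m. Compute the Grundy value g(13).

1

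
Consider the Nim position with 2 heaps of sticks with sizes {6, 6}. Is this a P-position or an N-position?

P-position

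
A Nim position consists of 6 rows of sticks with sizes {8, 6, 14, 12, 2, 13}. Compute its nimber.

In binary:
  1000  (8)
  0110  (6)
  1110  (14)
  1100  (12)
  0010  (2)
  1101  (13)
  ----
  0011  (3)

3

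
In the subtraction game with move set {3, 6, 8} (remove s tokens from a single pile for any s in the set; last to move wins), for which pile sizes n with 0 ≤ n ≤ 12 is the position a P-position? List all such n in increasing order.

Grundy values for subtraction set {3, 6, 8}:
g(0) = mex{} = 0
g(1) = mex{} = 0
g(2) = mex{} = 0
g(3) = mex{0} = 1
g(4) = mex{0} = 1
g(5) = mex{0} = 1
g(6) = mex{0,1} = 2
g(7) = mex{0,1} = 2
g(8) = mex{0,1} = 2
g(9) = mex{0,1,2} = 3
g(10) = mex{0,1,2} = 3
g(11) = mex{1,2} = 0
g(12) = mex{1,2,3} = 0
The P-positions (g = 0) in 0..12 are 0, 1, 2, 11, 12.

0, 1, 2, 11, 12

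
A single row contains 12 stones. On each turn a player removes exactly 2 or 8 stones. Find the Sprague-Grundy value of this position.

Build the Grundy sequence with g(k) = mex{g(k−s) : s ∈ {2, 8}, s ≤ k}:
g(0) = mex{} = 0
g(1) = mex{} = 0
g(2) = mex{0} = 1
g(3) = mex{0} = 1
g(4) = mex{1} = 0
g(5) = mex{1} = 0
g(6) = mex{0} = 1
g(7) = mex{0} = 1
g(8) = mex{0,1} = 2
g(9) = mex{0,1} = 2
g(10) = mex{1,2} = 0
g(11) = mex{1,2} = 0
g(12) = mex{0} = 1
So g(12) = 1.

1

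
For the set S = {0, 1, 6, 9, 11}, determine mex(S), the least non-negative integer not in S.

2

The values 0, 1 are all present; 2 is the first non-negative integer missing from the set.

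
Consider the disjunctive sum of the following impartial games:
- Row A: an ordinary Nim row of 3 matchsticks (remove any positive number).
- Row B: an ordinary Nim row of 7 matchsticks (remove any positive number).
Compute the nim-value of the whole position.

4

Row A is a plain Nim row of size 3, so its Grundy value is 3.
Row B is a plain Nim row of size 7, so its Grundy value is 7.
The value of a disjunctive sum is the nim-sum of the parts.
Combined value = 3 XOR 7 = 4.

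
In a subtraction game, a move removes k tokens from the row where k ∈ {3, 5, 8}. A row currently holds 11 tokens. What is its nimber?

0

Compute g(0), g(1), … for moves {3, 5, 8}:
k:     0  1  2  3  4  5  6  7  8  9 10 11
g(k):  0  0  0  1  1  1  2  2  2  3  3  0
So g(11) = 0.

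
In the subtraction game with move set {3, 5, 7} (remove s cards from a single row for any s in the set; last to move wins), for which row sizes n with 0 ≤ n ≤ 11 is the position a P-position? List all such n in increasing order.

0, 1, 2, 10, 11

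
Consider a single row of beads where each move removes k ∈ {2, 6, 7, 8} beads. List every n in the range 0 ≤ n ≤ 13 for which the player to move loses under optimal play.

0, 1, 4, 5

Build the Grundy sequence with g(k) = mex{g(k−s) : s ∈ {2, 6, 7, 8}, s ≤ k}:
k:     0  1  2  3  4  5  6  7  8  9 10 11 12 13
g(k):  0  0  1  1  0  0  1  1  2  2  3  3  2  2
The P-positions (g = 0) in 0..13 are 0, 1, 4, 5.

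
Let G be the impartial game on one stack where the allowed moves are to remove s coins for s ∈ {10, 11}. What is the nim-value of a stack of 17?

Grundy values for subtraction set {10, 11}:
k:     0  1  2  3  4  5  6  7  8  9 10 11 12 13 14 15 16 17
g(k):  0  0  0  0  0  0  0  0  0  0  1  1  1  1  1  1  1  1
So g(17) = 1.

1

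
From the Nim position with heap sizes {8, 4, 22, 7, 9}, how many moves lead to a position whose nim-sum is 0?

1

Nim-sum: 8 XOR 4 XOR 22 XOR 7 XOR 9 = 20.
The overall nim-sum is X = 20. A heap of size p has a winning move iff p XOR X < p (reduce it to p XOR X).
  8: 8 XOR 20 = 28 ≥ 8 — no move.
  4: 4 XOR 20 = 16 ≥ 4 — no move.
  22: 22 XOR 20 = 2 < 22 — winning move (to 2).
  7: 7 XOR 20 = 19 ≥ 7 — no move.
  9: 9 XOR 20 = 29 ≥ 9 — no move.
That gives 1 winning move.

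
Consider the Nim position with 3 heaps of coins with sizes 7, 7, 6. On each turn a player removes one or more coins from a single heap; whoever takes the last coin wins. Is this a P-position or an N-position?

Nim-sum: 7 ⊕ 7 ⊕ 6 = 6.
The nim-sum is 6 ≠ 0, so this is an N-position: the player to move can win.

N-position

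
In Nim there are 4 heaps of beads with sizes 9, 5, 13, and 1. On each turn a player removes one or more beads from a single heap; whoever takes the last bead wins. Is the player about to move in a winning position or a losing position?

Bitwise XOR of the heap sizes:
  1001  (9)
  0101  (5)
  1101  (13)
  0001  (1)
  ----
  0000  (0)
The nim-sum is 0, so this is a P-position: the player to move is in a losing position under optimal play.

Losing position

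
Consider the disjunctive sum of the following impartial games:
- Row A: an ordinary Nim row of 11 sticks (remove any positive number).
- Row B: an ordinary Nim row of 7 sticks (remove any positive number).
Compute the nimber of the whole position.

12

Row A is a plain Nim row of size 11, so its Grundy value is 11.
Row B is a plain Nim row of size 7, so its Grundy value is 7.
The value of a disjunctive sum is the nim-sum of the parts.
Combined value = 11 ⊕ 7 = 12.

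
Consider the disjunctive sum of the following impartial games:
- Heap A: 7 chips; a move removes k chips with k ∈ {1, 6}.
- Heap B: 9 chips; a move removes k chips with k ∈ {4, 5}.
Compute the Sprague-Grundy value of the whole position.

0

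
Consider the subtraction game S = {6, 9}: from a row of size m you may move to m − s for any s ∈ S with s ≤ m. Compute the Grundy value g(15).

Compute g(0), g(1), … for moves {6, 9}:
k:     0  1  2  3  4  5  6  7  8  9 10 11 12 13 14 15
g(k):  0  0  0  0  0  0  1  1  1  1  1  1  2  2  2  0
So g(15) = 0.

0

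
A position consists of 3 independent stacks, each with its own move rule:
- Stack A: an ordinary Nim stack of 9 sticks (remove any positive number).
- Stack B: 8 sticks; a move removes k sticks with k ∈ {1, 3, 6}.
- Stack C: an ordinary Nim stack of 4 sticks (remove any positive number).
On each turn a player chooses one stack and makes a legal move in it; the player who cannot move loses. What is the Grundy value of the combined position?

Stack A is a plain Nim stack of size 9, so its Grundy value is 9.
For stack B, compute g(0), g(1), … with moves {1, 3, 6}:
g(0) = mex{} = 0
g(1) = mex{0} = 1
g(2) = mex{1} = 0
g(3) = mex{0} = 1
g(4) = mex{1} = 0
g(5) = mex{0} = 1
g(6) = mex{0,1} = 2
g(7) = mex{0,1,2} = 3
g(8) = mex{0,1,3} = 2
So g(8) = 2.
Stack C is a plain Nim stack of size 4, so its Grundy value is 4.
By the Sprague-Grundy theorem, the Grundy value of a sum of independent games is the XOR of the component values.
Combined value = 9 ⊕ 2 ⊕ 4 = 15.

15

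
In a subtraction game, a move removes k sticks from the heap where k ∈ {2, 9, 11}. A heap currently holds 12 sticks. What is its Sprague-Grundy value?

2

Compute g(0), g(1), … for moves {2, 9, 11}:
g(0) = mex{} = 0
g(1) = mex{} = 0
g(2) = mex{0} = 1
g(3) = mex{0} = 1
g(4) = mex{1} = 0
g(5) = mex{1} = 0
g(6) = mex{0} = 1
g(7) = mex{0} = 1
g(8) = mex{1} = 0
g(9) = mex{0,1} = 2
g(10) = mex{0} = 1
g(11) = mex{0,1,2} = 3
g(12) = mex{0,1} = 2
So g(12) = 2.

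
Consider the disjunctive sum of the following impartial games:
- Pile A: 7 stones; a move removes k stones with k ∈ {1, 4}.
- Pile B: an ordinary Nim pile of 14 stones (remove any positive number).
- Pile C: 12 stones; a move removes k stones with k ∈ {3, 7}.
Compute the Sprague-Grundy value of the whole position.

14

Grundy values for pile A (subtraction set {1, 4}):
g(0) = mex{} = 0
g(1) = mex{0} = 1
g(2) = mex{1} = 0
g(3) = mex{0} = 1
g(4) = mex{0,1} = 2
g(5) = mex{1,2} = 0
g(6) = mex{0} = 1
g(7) = mex{1} = 0
So g(7) = 0.
Pile B is a plain Nim pile of size 14, so its Grundy value is 14.
Build the Grundy sequence for pile C with g(k) = mex{g(k−s) : s ∈ {3, 7}, s ≤ k}:
g(0) = mex{} = 0
g(1) = mex{} = 0
g(2) = mex{} = 0
g(3) = mex{0} = 1
g(4) = mex{0} = 1
g(5) = mex{0} = 1
g(6) = mex{1} = 0
g(7) = mex{0,1} = 2
g(8) = mex{0,1} = 2
g(9) = mex{0} = 1
g(10) = mex{1,2} = 0
g(11) = mex{1,2} = 0
g(12) = mex{1} = 0
So g(12) = 0.
By the Sprague-Grundy theorem, the Grundy value of a sum of independent games is the XOR of the component values.
Combined value = 0 ⊕ 14 ⊕ 0 = 14.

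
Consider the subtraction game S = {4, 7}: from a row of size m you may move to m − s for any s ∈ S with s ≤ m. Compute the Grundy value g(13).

0

Compute g(0), g(1), … for moves {4, 7}:
k:     0  1  2  3  4  5  6  7  8  9 10 11 12 13
g(k):  0  0  0  0  1  1  1  1  2  2  2  0  0  0
So g(13) = 0.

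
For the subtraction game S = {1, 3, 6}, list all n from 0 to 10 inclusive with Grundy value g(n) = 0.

Compute g(0), g(1), … for moves {1, 3, 6}:
g(0) = mex{} = 0
g(1) = mex{0} = 1
g(2) = mex{1} = 0
g(3) = mex{0} = 1
g(4) = mex{1} = 0
g(5) = mex{0} = 1
g(6) = mex{0,1} = 2
g(7) = mex{0,1,2} = 3
g(8) = mex{0,1,3} = 2
g(9) = mex{1,2} = 0
g(10) = mex{0,3} = 1
The P-positions (g = 0) in 0..10 are 0, 2, 4, 9.

0, 2, 4, 9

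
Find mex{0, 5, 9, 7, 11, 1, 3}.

2

The values 0, 1 are all present; 2 is the first non-negative integer missing from the set.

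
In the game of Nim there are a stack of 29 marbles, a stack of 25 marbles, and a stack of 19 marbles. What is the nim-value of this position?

23

Compute the nim-sum pairwise:
29 XOR 25 = 4
4 XOR 19 = 23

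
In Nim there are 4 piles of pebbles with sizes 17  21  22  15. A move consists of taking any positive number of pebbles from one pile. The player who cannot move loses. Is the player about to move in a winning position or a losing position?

Winning position

Nim-sum: 17 XOR 21 XOR 22 XOR 15 = 29.
The nim-sum is 29 ≠ 0, so this is an N-position: the player to move can win.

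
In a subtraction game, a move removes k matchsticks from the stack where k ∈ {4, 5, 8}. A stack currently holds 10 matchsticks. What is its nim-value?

2

Grundy values for subtraction set {4, 5, 8}:
k:     0  1  2  3  4  5  6  7  8  9 10
g(k):  0  0  0  0  1  1  1  1  2  2  2
So g(10) = 2.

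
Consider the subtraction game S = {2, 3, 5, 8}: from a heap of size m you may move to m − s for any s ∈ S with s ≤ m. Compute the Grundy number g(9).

1

Grundy values for subtraction set {2, 3, 5, 8}:
k:     0  1  2  3  4  5  6  7  8  9
g(k):  0  0  1  1  2  2  3  0  4  1
So g(9) = 1.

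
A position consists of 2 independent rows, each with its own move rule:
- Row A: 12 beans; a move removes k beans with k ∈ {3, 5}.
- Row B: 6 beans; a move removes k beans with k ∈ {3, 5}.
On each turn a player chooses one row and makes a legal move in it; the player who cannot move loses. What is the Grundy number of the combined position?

3

Grundy values for row A (subtraction set {3, 5}):
g(0) = mex{} = 0
g(1) = mex{} = 0
g(2) = mex{} = 0
g(3) = mex{0} = 1
g(4) = mex{0} = 1
g(5) = mex{0} = 1
g(6) = mex{0,1} = 2
g(7) = mex{0,1} = 2
g(8) = mex{1} = 0
g(9) = mex{1,2} = 0
g(10) = mex{1,2} = 0
g(11) = mex{0,2} = 1
g(12) = mex{0,2} = 1
So g(12) = 1.
Grundy values for row B (subtraction set {3, 5}):
g(0) = mex{} = 0
g(1) = mex{} = 0
g(2) = mex{} = 0
g(3) = mex{0} = 1
g(4) = mex{0} = 1
g(5) = mex{0} = 1
g(6) = mex{0,1} = 2
So g(6) = 2.
By the Sprague-Grundy theorem, the Grundy value of a sum of independent games is the XOR of the component values.
Combined value = 1 XOR 2 = 3.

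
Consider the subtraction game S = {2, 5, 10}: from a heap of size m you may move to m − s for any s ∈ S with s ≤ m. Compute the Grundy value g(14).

3

Build the Grundy sequence with g(k) = mex{g(k−s) : s ∈ {2, 5, 10}, s ≤ k}:
k:     0  1  2  3  4  5  6  7  8  9 10 11 12 13 14
g(k):  0  0  1  1  0  2  1  0  0  1  1  2  2  3  3
So g(14) = 3.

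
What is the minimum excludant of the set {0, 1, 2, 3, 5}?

4

The values 0, 1, 2, 3 are all present; 4 is the first non-negative integer missing from the set.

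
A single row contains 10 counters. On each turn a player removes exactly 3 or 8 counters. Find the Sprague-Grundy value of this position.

1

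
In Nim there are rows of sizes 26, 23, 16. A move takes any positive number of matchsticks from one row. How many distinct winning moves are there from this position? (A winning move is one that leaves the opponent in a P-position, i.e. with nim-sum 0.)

Nim-sum: 26 ^ 23 ^ 16 = 29.
The overall nim-sum is X = 29. A row of size p has a winning move iff p XOR X < p (reduce it to p XOR X).
  26: 26 XOR 29 = 7 < 26 — winning move (to 7).
  23: 23 XOR 29 = 10 < 23 — winning move (to 10).
  16: 16 XOR 29 = 13 < 16 — winning move (to 13).
That gives 3 winning moves.

3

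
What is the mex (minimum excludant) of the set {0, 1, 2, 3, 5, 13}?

4

The values 0, 1, 2, 3 are all present; 4 is the first non-negative integer missing from the set.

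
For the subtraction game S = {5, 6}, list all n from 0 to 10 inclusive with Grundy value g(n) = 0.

0, 1, 2, 3, 4

Compute g(0), g(1), … for moves {5, 6}:
k:     0  1  2  3  4  5  6  7  8  9 10
g(k):  0  0  0  0  0  1  1  1  1  1  2
The P-positions (g = 0) in 0..10 are 0, 1, 2, 3, 4.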